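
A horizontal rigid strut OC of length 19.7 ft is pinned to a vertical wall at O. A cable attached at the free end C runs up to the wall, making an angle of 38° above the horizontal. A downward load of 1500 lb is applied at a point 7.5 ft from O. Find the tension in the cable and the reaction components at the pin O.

T = 927.6 lb, O_x = 730.9 lb, O_y = 928.9 lb

ΣM about O: T·sin38°·19.7 − 1500·7.5 = 0 → T = 11250/(19.7·0.615661) = 927.566 ≈ 927.6 lb.
ΣF_x = 0: O_x − T·cos38° = 0 → O_x = 927.566 × 0.788011 = 730.9 lb.
ΣF_y = 0: O_y + T·sin38° − 1500 = 0 → O_y = 1500 − 927.566 × 0.615661 = 928.9 lb.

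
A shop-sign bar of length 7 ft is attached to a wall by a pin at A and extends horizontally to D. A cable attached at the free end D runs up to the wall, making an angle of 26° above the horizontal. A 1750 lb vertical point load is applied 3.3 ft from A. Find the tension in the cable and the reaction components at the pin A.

T = 1882 lb, A_x = 1692 lb, A_y = 925.0 lb

ΣM about A: T·sin26°·7 − 1750·3.3 = 0 → T = 5775/(7·0.438371) = 1881.97 ≈ 1882 lb.
ΣF_x = 0: A_x − T·cos26° = 0 → A_x = 1881.97 × 0.898794 = 1692 lb.
ΣF_y = 0: A_y + T·sin26° − 1750 = 0 → A_y = 1750 − 1881.97 × 0.438371 = 925.0 lb.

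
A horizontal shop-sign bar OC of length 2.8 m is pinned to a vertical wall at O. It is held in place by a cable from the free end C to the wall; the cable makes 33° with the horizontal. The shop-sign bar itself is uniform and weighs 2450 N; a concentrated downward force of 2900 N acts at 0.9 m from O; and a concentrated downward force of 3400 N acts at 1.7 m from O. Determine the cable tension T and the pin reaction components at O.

T = 7751 N, O_x = 6500 N, O_y = 4529 N

ΣM about O: T·sin33°·2.8 − 2450·1.4 − 2900·0.9 − 3400·1.7 = 0 → T = 11820/(2.8·0.544639) = 7750.87 ≈ 7751 N.
ΣF_x = 0: O_x − T·cos33° = 0 → O_x = 7750.87 × 0.838671 = 6500 N.
ΣF_y = 0: O_y + T·sin33° − 2450 − 2900 − 3400 = 0 → O_y = 8750 − 7750.87 × 0.544639 = 4529 N.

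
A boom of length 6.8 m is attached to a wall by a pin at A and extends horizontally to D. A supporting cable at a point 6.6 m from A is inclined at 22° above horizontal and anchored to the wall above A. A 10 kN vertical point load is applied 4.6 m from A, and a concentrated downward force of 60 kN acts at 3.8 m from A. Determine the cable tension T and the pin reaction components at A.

ΣM about A: T·sin22°·6.6 − 10·4.6 − 60·3.8 = 0 → T = 274/(6.6·0.374607) = 110.823 ≈ 110.8 kN.
ΣF_x = 0: A_x − T·cos22° = 0 → A_x = 110.823 × 0.927184 = 102.8 kN.
ΣF_y = 0: A_y + T·sin22° − 10 − 60 = 0 → A_y = 70 − 110.823 × 0.374607 = 28.48 kN.

T = 110.8 kN, A_x = 102.8 kN, A_y = 28.48 kN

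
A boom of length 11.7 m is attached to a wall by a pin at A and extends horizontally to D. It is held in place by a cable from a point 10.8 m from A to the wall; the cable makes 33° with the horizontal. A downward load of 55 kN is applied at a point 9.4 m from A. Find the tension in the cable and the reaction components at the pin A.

ΣM about A: T·sin33°·10.8 − 55·9.4 = 0 → T = 517/(10.8·0.544639) = 87.8938 ≈ 87.89 kN.
ΣF_x = 0: A_x − T·cos33° = 0 → A_x = 87.8938 × 0.838671 = 73.71 kN.
ΣF_y = 0: A_y + T·sin33° − 55 = 0 → A_y = 55 − 87.8938 × 0.544639 = 7.130 kN.

T = 87.89 kN, A_x = 73.71 kN, A_y = 7.130 kN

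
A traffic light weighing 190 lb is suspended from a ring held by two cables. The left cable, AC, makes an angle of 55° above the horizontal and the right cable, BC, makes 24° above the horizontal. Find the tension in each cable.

T_AC = 176.8 lb, T_BC = 111.0 lb

ΣF_x = 0: −T_AC·cos55° + T_BC·cos24° = 0 → T_BC = 0.627858·T_AC.
ΣF_y = 0: T_AC·sin55° + T_BC·sin24° = 190.
Substitute: T_AC·(0.819152 + 0.627858·0.406737) = 190 → T_AC = 176.822 ≈ 176.8 lb.
Then T_BC = 0.627858 × 176.822 = 111.0 lb.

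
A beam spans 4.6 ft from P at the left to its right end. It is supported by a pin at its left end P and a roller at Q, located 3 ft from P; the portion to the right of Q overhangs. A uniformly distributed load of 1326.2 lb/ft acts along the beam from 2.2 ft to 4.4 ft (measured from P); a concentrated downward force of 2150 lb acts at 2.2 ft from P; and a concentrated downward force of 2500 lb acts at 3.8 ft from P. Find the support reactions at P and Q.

P_x = 0, P_y = -385.1 lb, Q_y = 7953 lb

Resultant of the distributed load: 1326.2 × 2.2 = 2917.64 lb at 3.3 ft from P.
Taking moments about P: Q_y·3 − (1326.2·2.2)·3.3 − 2150·2.2 − 2500·3.8 = 0 → Q_y = 23858.212/3 = 7952.74 ≈ 7953 lb.
ΣF_y = 0: P_y + 7952.74 − 1326.2·2.2 − 2150 − 2500 = 0 → P_y = -385.1 lb.
ΣF_x = 0: no horizontal applied forces, so P_x = 0.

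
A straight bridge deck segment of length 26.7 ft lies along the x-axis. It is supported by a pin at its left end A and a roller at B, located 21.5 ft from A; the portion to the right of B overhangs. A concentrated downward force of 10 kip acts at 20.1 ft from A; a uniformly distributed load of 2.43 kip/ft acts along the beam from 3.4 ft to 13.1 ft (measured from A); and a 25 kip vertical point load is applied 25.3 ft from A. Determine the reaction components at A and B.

Resultant of the distributed load: 2.43 × 9.7 = 23.571 kip at 8.25 ft from A.
ΣM about A: B_y·21.5 − 10·20.1 − (2.43·9.7)·8.25 − 25·25.3 = 0 → B_y = 1027.96075/21.5 = 47.8121 ≈ 47.81 kip.
ΣF_y = 0: A_y + 47.8121 − 10 − 2.43·9.7 − 25 = 0 → A_y = 10.76 kip.
ΣF_x = 0: no horizontal applied forces, so A_x = 0.

A_x = 0, A_y = 10.76 kip, B_y = 47.81 kip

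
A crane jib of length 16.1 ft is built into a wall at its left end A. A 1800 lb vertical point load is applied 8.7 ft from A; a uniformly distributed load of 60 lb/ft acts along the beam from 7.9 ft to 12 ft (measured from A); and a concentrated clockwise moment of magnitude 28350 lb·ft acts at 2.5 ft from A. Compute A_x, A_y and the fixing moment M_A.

A_x = 0, A_y = 2046 lb, M_A = 46460 lb·ft

Resultant of the distributed load: 60 × 4.1 = 246 lb at 9.95 ft from A.
ΣF_x = 0: A_x = 0.
ΣF_y = 0: A_y − 1800 − 60·4.1 = 0 → A_y = 2046 lb.
ΣM about A: M_A − 1800·8.7 − (60·4.1)·9.95 − 28350 = 0 → M_A = 46460 lb·ft.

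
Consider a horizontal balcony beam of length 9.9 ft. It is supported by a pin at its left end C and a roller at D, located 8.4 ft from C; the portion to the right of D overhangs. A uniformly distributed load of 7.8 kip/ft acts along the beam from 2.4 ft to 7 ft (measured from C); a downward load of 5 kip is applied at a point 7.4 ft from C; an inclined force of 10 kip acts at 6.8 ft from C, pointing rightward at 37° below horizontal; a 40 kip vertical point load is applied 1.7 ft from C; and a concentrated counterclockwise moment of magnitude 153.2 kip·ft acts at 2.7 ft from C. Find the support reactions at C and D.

Resultant of the distributed load: 7.8 × 4.6 = 35.88 kip at 4.7 ft from C.
ΣM about C: D_y·8.4 − (7.8·4.6)·4.7 − 5·7.4 − 10·sin37°·6.8 − 40·1.7 + 153.2 = 0 → D_y = 161.359/8.4 = 19.2094 ≈ 19.21 kip.
ΣF_y = 0: C_y + 19.2094 − 7.8·4.6 − 5 − 10·sin37° − 40 = 0 → C_y = 67.69 kip.
ΣF_x = 0: C_x + 10·cos37° = 0 → C_x = -7.986 kip.

C_x = -7.986 kip, C_y = 67.69 kip, D_y = 19.21 kip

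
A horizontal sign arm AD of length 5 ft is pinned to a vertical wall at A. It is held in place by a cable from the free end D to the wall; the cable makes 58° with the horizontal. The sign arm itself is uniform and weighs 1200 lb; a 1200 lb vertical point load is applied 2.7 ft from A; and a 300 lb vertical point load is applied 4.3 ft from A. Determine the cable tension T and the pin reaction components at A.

ΣM about A: T·sin58°·5 − 1200·2.5 − 1200·2.7 − 300·4.3 = 0 → T = 7530/(5·0.848048) = 1775.84 ≈ 1776 lb.
ΣF_x = 0: A_x − T·cos58° = 0 → A_x = 1775.84 × 0.529919 = 941.1 lb.
ΣF_y = 0: A_y + T·sin58° − 1200 − 1200 − 300 = 0 → A_y = 2700 − 1775.84 × 0.848048 = 1194 lb.

T = 1776 lb, A_x = 941.1 lb, A_y = 1194 lb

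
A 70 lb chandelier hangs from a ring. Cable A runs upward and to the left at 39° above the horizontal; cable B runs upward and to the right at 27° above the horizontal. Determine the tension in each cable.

T_A = 68.27 lb, T_B = 59.55 lb

ΣF_x = 0: −T_A·cos39° + T_B·cos27° = 0 → T_B = 0.872211·T_A.
ΣF_y = 0: T_A·sin39° + T_B·sin27° = 70.
Substitute: T_A·(0.62932 + 0.872211·0.45399) = 70 → T_A = 68.273 ≈ 68.27 lb.
Then T_B = 0.872211 × 68.273 = 59.55 lb.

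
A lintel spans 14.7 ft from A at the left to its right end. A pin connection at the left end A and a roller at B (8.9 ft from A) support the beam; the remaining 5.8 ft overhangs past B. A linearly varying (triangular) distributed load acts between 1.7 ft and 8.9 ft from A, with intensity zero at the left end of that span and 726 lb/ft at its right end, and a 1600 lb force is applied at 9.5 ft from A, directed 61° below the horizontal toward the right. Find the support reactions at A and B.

A_x = -775.7 lb, A_y = 610.5 lb, B_y = 3403 lb

Resultant of the triangular load: ½ × 726 × 7.2 = 2613.6 lb, acting at 6.5 ft from A (one-third of the span from the peak).
ΣM about A: B_y·8.9 − (½·726·7.2)·6.5 − 1600·sin61°·9.5 = 0 → B_y = 30282.6/8.9 = 3402.54 ≈ 3403 lb.
ΣF_y = 0: A_y + 3402.54 − ½·726·7.2 − 1600·sin61° = 0 → A_y = 610.5 lb.
ΣF_x = 0: A_x + 1600·cos61° = 0 → A_x = -775.7 lb.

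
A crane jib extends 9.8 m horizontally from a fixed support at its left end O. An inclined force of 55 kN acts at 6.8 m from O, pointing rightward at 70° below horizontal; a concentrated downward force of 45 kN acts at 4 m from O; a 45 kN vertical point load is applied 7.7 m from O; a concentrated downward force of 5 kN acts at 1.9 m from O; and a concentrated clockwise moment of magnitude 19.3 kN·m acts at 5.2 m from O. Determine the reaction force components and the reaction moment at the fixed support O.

ΣF_x = 0: O_x + 55·cos70° = 0 → O_x = -18.81 kN.
ΣF_y = 0: O_y − 55·sin70° − 45 − 45 − 5 = 0 → O_y = 146.7 kN.
ΣM about O: M_O − 55·sin70°·6.8 − 45·4 − 45·7.7 − 5·1.9 − 19.3 = 0 → M_O = 906.7 kN·m.

O_x = -18.81 kN, O_y = 146.7 kN, M_O = 906.7 kN·m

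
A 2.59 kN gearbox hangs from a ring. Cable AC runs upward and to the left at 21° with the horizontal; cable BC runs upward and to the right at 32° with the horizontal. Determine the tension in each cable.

ΣF_x = 0: −T_AC·cos21° + T_BC·cos32° = 0 → T_BC = 1.10086·T_AC.
ΣF_y = 0: T_AC·sin21° + T_BC·sin32° = 2.59.
Substitute: T_AC·(0.358368 + 1.10086·0.529919) = 2.59 → T_AC = 2.75024 ≈ 2.750 kN.
Then T_BC = 1.10086 × 2.75024 = 3.028 kN.

T_AC = 2.750 kN, T_BC = 3.028 kN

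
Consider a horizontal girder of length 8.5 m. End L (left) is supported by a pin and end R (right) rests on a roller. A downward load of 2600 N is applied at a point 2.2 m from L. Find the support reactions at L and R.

L_x = 0, L_y = 1927 N, R_y = 672.9 N

ΣM about L: R_y·8.5 − 2600·2.2 = 0 → R_y = 5720/8.5 = 672.941 ≈ 672.9 N.
ΣF_y = 0: L_y + 672.941 − 2600 = 0 → L_y = 1927 N.
ΣF_x = 0: no horizontal applied forces, so L_x = 0.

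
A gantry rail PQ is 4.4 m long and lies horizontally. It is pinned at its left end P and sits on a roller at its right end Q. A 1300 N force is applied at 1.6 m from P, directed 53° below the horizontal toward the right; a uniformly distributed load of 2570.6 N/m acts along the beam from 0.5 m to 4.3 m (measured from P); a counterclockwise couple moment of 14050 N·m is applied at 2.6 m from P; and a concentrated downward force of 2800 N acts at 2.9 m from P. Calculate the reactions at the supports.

P_x = -782.4 N, P_y = 9249 N, Q_y = 4358 N

Resultant of the distributed load: 2570.6 × 3.8 = 9768.28 N at 2.4 m from P.
Taking moments about P: Q_y·4.4 − 1300·sin53°·1.6 − (2570.6·3.8)·2.4 + 14050 − 2800·2.9 = 0 → Q_y = 19175/4.4 = 4357.95 ≈ 4358 N.
ΣF_y = 0: P_y + 4357.95 − 1300·sin53° − 2570.6·3.8 − 2800 = 0 → P_y = 9249 N.
ΣF_x = 0: P_x + 1300·cos53° = 0 → P_x = -782.4 N.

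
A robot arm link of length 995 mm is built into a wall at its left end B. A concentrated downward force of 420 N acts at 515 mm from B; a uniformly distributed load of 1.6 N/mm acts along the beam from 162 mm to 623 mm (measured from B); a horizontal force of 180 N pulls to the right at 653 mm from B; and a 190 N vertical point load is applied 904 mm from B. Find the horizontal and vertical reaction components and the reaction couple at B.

B_x = -180.0 N, B_y = 1348 N, M_B = 677600 N·mm

Resultant of the distributed load: 1.6 × 461 = 737.6 N at 392.5 mm from B.
ΣF_x = 0: B_x + 180 = 0 → B_x = -180.0 N.
ΣF_y = 0: B_y − 420 − 1.6·461 − 190 = 0 → B_y = 1348 N.
ΣM about B: M_B − 420·515 − (1.6·461)·392.5 − 190·904 = 0 → M_B = 677600 N·mm.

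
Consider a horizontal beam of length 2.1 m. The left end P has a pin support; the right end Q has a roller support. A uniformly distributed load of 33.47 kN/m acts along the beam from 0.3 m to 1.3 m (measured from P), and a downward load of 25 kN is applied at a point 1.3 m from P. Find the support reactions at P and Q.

P_x = 0, P_y = 30.24 kN, Q_y = 28.23 kN

Resultant of the distributed load: 33.47 × 1 = 33.47 kN at 0.8 m from P.
ΣM about P: Q_y·2.1 − (33.47·1)·0.8 − 25·1.3 = 0 → Q_y = 59.276/2.1 = 28.2267 ≈ 28.23 kN.
ΣF_y = 0: P_y + 28.2267 − 33.47·1 − 25 = 0 → P_y = 30.24 kN.
ΣF_x = 0: no horizontal applied forces, so P_x = 0.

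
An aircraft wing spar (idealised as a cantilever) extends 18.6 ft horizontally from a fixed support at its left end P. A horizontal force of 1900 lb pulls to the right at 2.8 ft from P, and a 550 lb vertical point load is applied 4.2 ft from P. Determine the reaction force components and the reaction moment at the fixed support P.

P_x = -1900 lb, P_y = 550.0 lb, M_P = 2310 lb·ft

ΣF_x = 0: P_x + 1900 = 0 → P_x = -1900 lb.
ΣF_y = 0: P_y − 550 = 0 → P_y = 550.0 lb.
ΣM about P: M_P − 550·4.2 = 0 → M_P = 2310 lb·ft.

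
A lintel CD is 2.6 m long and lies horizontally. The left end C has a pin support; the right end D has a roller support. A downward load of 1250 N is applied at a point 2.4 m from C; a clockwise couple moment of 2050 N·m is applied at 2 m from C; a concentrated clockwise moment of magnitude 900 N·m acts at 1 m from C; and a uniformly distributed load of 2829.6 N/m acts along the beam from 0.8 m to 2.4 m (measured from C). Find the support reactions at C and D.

C_x = 0, C_y = 702.8 N, D_y = 5075 N

Resultant of the distributed load: 2829.6 × 1.6 = 4527.36 N at 1.6 m from C.
Moments about C: D_y·2.6 − 1250·2.4 − 2050 − 900 − (2829.6·1.6)·1.6 = 0 → D_y = 13193.776/2.6 = 5074.53 ≈ 5075 N.
ΣF_y = 0: C_y + 5074.53 − 1250 − 2829.6·1.6 = 0 → C_y = 702.8 N.
ΣF_x = 0: no horizontal applied forces, so C_x = 0.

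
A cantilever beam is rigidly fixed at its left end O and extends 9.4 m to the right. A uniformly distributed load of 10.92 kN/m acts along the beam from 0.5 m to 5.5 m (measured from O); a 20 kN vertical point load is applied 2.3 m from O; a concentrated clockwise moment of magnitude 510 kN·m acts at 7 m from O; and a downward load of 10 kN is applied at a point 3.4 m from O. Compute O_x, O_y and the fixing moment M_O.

O_x = 0, O_y = 84.60 kN, M_O = 753.8 kN·m

Resultant of the distributed load: 10.92 × 5 = 54.6 kN at 3 m from O.
ΣF_x = 0: O_x = 0.
ΣF_y = 0: O_y − 10.92·5 − 20 − 10 = 0 → O_y = 84.60 kN.
ΣM about O: M_O − (10.92·5)·3 − 20·2.3 − 510 − 10·3.4 = 0 → M_O = 753.8 kN·m.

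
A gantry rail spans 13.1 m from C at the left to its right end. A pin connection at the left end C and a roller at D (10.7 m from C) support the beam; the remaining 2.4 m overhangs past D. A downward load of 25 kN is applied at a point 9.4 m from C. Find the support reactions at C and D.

Moments about C: D_y·10.7 − 25·9.4 = 0 → D_y = 235/10.7 = 21.9626 ≈ 21.96 kN.
ΣF_y = 0: C_y + 21.9626 − 25 = 0 → C_y = 3.037 kN.
ΣF_x = 0: no horizontal applied forces, so C_x = 0.

C_x = 0, C_y = 3.037 kN, D_y = 21.96 kN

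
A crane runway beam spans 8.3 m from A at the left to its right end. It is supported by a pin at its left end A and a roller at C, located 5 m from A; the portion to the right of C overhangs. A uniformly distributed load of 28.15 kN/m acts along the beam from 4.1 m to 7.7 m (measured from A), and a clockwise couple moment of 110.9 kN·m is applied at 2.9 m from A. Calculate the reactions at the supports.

A_x = 0, A_y = -40.42 kN, C_y = 141.8 kN

Resultant of the distributed load: 28.15 × 3.6 = 101.34 kN at 5.9 m from A.
ΣM about A: C_y·5 − (28.15·3.6)·5.9 − 110.9 = 0 → C_y = 708.806/5 = 141.761 ≈ 141.8 kN.
ΣF_y = 0: A_y + 141.761 − 28.15·3.6 = 0 → A_y = -40.42 kN.
ΣF_x = 0: no horizontal applied forces, so A_x = 0.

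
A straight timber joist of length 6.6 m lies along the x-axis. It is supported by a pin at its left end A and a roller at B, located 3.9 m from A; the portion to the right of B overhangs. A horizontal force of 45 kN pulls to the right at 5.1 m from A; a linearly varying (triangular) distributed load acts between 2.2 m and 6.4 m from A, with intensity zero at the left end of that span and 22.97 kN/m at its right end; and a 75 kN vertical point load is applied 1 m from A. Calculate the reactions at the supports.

Resultant of the triangular load: ½ × 22.97 × 4.2 = 48.237 kN, acting at 5 m from A (one-third of the span from the peak).
ΣM about A: B_y·3.9 − (½·22.97·4.2)·5 − 75·1 = 0 → B_y = 316.185/3.9 = 81.0731 ≈ 81.07 kN.
ΣF_y = 0: A_y + 81.0731 − ½·22.97·4.2 − 75 = 0 → A_y = 42.16 kN.
ΣF_x = 0: A_x + 45 = 0 → A_x = -45.00 kN.

A_x = -45.00 kN, A_y = 42.16 kN, B_y = 81.07 kN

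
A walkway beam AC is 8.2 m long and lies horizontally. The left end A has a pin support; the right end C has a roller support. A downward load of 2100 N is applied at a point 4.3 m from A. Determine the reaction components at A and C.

Moments about A: C_y·8.2 − 2100·4.3 = 0 → C_y = 9030/8.2 = 1101.22 ≈ 1101 N.
ΣF_y = 0: A_y + 1101.22 − 2100 = 0 → A_y = 998.8 N.
ΣF_x = 0: no horizontal applied forces, so A_x = 0.

A_x = 0, A_y = 998.8 N, C_y = 1101 N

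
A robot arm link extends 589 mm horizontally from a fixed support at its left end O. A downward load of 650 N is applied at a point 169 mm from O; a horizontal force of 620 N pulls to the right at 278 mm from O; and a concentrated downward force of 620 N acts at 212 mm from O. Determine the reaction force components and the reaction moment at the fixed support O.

ΣF_x = 0: O_x + 620 = 0 → O_x = -620.0 N.
ΣF_y = 0: O_y − 650 − 620 = 0 → O_y = 1270 N.
ΣM about O: M_O − 650·169 − 620·212 = 0 → M_O = 241300 N·mm.

O_x = -620.0 N, O_y = 1270 N, M_O = 241300 N·mm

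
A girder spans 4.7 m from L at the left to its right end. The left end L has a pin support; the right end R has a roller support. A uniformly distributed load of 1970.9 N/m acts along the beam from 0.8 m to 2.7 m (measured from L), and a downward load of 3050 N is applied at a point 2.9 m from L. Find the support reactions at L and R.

Resultant of the distributed load: 1970.9 × 1.9 = 3744.71 N at 1.75 m from L.
Taking moments about L: R_y·4.7 − (1970.9·1.9)·1.75 − 3050·2.9 = 0 → R_y = 15398.2425/4.7 = 3276.22 ≈ 3276 N.
ΣF_y = 0: L_y + 3276.22 − 1970.9·1.9 − 3050 = 0 → L_y = 3518 N.
ΣF_x = 0: no horizontal applied forces, so L_x = 0.

L_x = 0, L_y = 3518 N, R_y = 3276 N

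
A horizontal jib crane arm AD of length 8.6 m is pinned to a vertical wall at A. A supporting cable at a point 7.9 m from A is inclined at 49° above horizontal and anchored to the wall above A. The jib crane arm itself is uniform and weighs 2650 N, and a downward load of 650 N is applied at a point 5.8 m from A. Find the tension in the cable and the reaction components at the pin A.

T = 2544 N, A_x = 1669 N, A_y = 1380 N

ΣM about A: T·sin49°·7.9 − 2650·4.3 − 650·5.8 = 0 → T = 15165/(7.9·0.75471) = 2543.52 ≈ 2544 N.
ΣF_x = 0: A_x − T·cos49° = 0 → A_x = 2543.52 × 0.656059 = 1669 N.
ΣF_y = 0: A_y + T·sin49° − 2650 − 650 = 0 → A_y = 3300 − 2543.52 × 0.75471 = 1380 N.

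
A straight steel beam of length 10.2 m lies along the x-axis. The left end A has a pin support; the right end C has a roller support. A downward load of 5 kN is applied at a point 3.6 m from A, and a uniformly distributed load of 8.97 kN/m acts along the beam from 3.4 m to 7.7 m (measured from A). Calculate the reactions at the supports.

Resultant of the distributed load: 8.97 × 4.3 = 38.571 kN at 5.55 m from A.
Moments about A: C_y·10.2 − 5·3.6 − (8.97·4.3)·5.55 = 0 → C_y = 232.06905/10.2 = 22.7519 ≈ 22.75 kN.
ΣF_y = 0: A_y + 22.7519 − 5 − 8.97·4.3 = 0 → A_y = 20.82 kN.
ΣF_x = 0: no horizontal applied forces, so A_x = 0.

A_x = 0, A_y = 20.82 kN, C_y = 22.75 kN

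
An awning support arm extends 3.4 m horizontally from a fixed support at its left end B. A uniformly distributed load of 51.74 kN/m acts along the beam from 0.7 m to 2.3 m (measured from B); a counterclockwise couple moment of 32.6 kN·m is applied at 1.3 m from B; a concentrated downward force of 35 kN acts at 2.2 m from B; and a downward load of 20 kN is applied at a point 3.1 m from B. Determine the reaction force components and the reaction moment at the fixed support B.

Resultant of the distributed load: 51.74 × 1.6 = 82.784 kN at 1.5 m from B.
ΣF_x = 0: B_x = 0.
ΣF_y = 0: B_y − 51.74·1.6 − 35 − 20 = 0 → B_y = 137.8 kN.
ΣM about B: M_B − (51.74·1.6)·1.5 + 32.6 − 35·2.2 − 20·3.1 = 0 → M_B = 230.6 kN·m.

B_x = 0, B_y = 137.8 kN, M_B = 230.6 kN·m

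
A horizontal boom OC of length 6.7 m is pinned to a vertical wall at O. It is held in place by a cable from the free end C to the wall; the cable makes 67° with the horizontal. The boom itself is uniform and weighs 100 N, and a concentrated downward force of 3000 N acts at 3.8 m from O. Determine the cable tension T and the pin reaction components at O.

T = 1903 N, O_x = 743.5 N, O_y = 1349 N

ΣM about O: T·sin67°·6.7 − 100·3.35 − 3000·3.8 = 0 → T = 11735/(6.7·0.920505) = 1902.75 ≈ 1903 N.
ΣF_x = 0: O_x − T·cos67° = 0 → O_x = 1902.75 × 0.390731 = 743.5 N.
ΣF_y = 0: O_y + T·sin67° − 100 − 3000 = 0 → O_y = 3100 − 1902.75 × 0.920505 = 1349 N.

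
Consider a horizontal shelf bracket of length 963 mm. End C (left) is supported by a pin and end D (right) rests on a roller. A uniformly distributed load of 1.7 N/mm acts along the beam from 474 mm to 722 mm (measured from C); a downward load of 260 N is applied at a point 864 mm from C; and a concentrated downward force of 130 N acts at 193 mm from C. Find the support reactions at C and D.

C_x = 0, C_y = 290.5 N, D_y = 521.1 N

Resultant of the distributed load: 1.7 × 248 = 421.6 N at 598 mm from C.
Taking moments about C: D_y·963 − (1.7·248)·598 − 260·864 − 130·193 = 0 → D_y = 501846.8/963 = 521.129 ≈ 521.1 N.
ΣF_y = 0: C_y + 521.129 − 1.7·248 − 260 − 130 = 0 → C_y = 290.5 N.
ΣF_x = 0: no horizontal applied forces, so C_x = 0.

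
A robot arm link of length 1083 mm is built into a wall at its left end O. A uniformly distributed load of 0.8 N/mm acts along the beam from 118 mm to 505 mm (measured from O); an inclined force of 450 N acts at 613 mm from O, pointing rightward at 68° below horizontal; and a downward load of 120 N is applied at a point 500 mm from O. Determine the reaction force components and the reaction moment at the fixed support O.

O_x = -168.6 N, O_y = 846.8 N, M_O = 412200 N·mm

Resultant of the distributed load: 0.8 × 387 = 309.6 N at 311.5 mm from O.
ΣF_x = 0: O_x + 450·cos68° = 0 → O_x = -168.6 N.
ΣF_y = 0: O_y − 0.8·387 − 450·sin68° − 120 = 0 → O_y = 846.8 N.
ΣM about O: M_O − (0.8·387)·311.5 − 450·sin68°·613 − 120·500 = 0 → M_O = 412200 N·mm.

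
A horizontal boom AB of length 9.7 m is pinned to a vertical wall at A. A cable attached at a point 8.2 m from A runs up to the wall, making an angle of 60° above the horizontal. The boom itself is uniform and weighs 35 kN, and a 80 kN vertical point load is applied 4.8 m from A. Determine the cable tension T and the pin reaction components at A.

T = 77.98 kN, A_x = 38.99 kN, A_y = 47.47 kN

ΣM about A: T·sin60°·8.2 − 35·4.85 − 80·4.8 = 0 → T = 553.75/(8.2·0.866025) = 77.9775 ≈ 77.98 kN.
ΣF_x = 0: A_x − T·cos60° = 0 → A_x = 77.9775 × 0.5 = 38.99 kN.
ΣF_y = 0: A_y + T·sin60° − 35 − 80 = 0 → A_y = 115 − 77.9775 × 0.866025 = 47.47 kN.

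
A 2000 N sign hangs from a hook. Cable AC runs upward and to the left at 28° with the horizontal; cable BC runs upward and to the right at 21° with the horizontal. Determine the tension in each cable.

ΣF_x = 0: −T_AC·cos28° + T_BC·cos21° = 0 → T_BC = 0.945765·T_AC.
ΣF_y = 0: T_AC·sin28° + T_BC·sin21° = 2000.
Substitute: T_AC·(0.469472 + 0.945765·0.358368) = 2000 → T_AC = 2474.01 ≈ 2474 N.
Then T_BC = 0.945765 × 2474.01 = 2340 N.

T_AC = 2474 N, T_BC = 2340 N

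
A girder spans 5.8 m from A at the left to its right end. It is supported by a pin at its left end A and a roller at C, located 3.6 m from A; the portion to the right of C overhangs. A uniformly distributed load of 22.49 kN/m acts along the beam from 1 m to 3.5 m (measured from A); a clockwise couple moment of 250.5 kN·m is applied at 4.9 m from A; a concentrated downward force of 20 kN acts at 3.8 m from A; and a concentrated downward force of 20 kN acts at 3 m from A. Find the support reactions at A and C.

Resultant of the distributed load: 22.49 × 2.5 = 56.225 kN at 2.25 m from A.
Moments about A: C_y·3.6 − (22.49·2.5)·2.25 − 250.5 − 20·3.8 − 20·3 = 0 → C_y = 513.00625/3.6 = 142.502 ≈ 142.5 kN.
ΣF_y = 0: A_y + 142.502 − 22.49·2.5 − 20 − 20 = 0 → A_y = -46.28 kN.
ΣF_x = 0: no horizontal applied forces, so A_x = 0.

A_x = 0, A_y = -46.28 kN, C_y = 142.5 kN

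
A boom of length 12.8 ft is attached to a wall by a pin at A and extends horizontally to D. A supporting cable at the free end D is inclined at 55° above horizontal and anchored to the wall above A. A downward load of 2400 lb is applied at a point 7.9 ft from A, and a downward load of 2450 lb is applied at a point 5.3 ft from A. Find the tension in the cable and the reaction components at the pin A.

ΣM about A: T·sin55°·12.8 − 2400·7.9 − 2450·5.3 = 0 → T = 31945/(12.8·0.819152) = 3046.69 ≈ 3047 lb.
ΣF_x = 0: A_x − T·cos55° = 0 → A_x = 3046.69 × 0.573576 = 1748 lb.
ΣF_y = 0: A_y + T·sin55° − 2400 − 2450 = 0 → A_y = 4850 − 3046.69 × 0.819152 = 2354 lb.

T = 3047 lb, A_x = 1748 lb, A_y = 2354 lb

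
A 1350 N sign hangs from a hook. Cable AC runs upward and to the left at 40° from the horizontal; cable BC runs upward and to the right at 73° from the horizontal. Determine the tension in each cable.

ΣF_x = 0: −T_AC·cos40° + T_BC·cos73° = 0 → T_BC = 2.6201·T_AC.
ΣF_y = 0: T_AC·sin40° + T_BC·sin73° = 1350.
Substitute: T_AC·(0.642788 + 2.6201·0.956305) = 1350 → T_AC = 428.789 ≈ 428.8 N.
Then T_BC = 2.6201 × 428.789 = 1123 N.

T_AC = 428.8 N, T_BC = 1123 N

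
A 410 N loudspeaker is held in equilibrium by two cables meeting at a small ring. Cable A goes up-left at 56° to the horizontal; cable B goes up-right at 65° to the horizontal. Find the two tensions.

ΣF_x = 0: −T_A·cos56° + T_B·cos65° = 0 → T_B = 1.32316·T_A.
ΣF_y = 0: T_A·sin56° + T_B·sin65° = 410.
Substitute: T_A·(0.829038 + 1.32316·0.906308) = 410 → T_A = 202.147 ≈ 202.1 N.
Then T_B = 1.32316 × 202.147 = 267.5 N.

T_A = 202.1 N, T_B = 267.5 N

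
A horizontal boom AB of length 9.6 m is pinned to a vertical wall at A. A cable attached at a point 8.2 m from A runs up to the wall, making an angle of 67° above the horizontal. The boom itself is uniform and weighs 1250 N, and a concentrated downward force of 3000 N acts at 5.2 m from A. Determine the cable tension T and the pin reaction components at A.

T = 2862 N, A_x = 1118 N, A_y = 1616 N

ΣM about A: T·sin67°·8.2 − 1250·4.8 − 3000·5.2 = 0 → T = 21600/(8.2·0.920505) = 2861.63 ≈ 2862 N.
ΣF_x = 0: A_x − T·cos67° = 0 → A_x = 2861.63 × 0.390731 = 1118 N.
ΣF_y = 0: A_y + T·sin67° − 1250 − 3000 = 0 → A_y = 4250 − 2861.63 × 0.920505 = 1616 N.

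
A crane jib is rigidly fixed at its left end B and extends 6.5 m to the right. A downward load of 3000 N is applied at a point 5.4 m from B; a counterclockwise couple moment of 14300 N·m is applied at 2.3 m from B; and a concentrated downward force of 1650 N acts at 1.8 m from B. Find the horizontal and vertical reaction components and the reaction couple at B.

ΣF_x = 0: B_x = 0.
ΣF_y = 0: B_y − 3000 − 1650 = 0 → B_y = 4650 N.
ΣM about B: M_B − 3000·5.4 + 14300 − 1650·1.8 = 0 → M_B = 4870 N·m.

B_x = 0, B_y = 4650 N, M_B = 4870 N·m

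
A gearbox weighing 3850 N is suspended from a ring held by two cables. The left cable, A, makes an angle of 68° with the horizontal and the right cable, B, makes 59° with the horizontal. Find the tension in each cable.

T_A = 2483 N, T_B = 1806 N

ΣF_x = 0: −T_A·cos68° + T_B·cos59° = 0 → T_B = 0.727338·T_A.
ΣF_y = 0: T_A·sin68° + T_B·sin59° = 3850.
Substitute: T_A·(0.927184 + 0.727338·0.857167) = 3850 → T_A = 2482.86 ≈ 2483 N.
Then T_B = 0.727338 × 2482.86 = 1806 N.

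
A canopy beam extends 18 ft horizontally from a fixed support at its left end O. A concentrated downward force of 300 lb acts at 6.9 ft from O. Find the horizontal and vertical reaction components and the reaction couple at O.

ΣF_x = 0: O_x = 0.
ΣF_y = 0: O_y − 300 = 0 → O_y = 300.0 lb.
ΣM about O: M_O − 300·6.9 = 0 → M_O = 2070 lb·ft.

O_x = 0, O_y = 300.0 lb, M_O = 2070 lb·ft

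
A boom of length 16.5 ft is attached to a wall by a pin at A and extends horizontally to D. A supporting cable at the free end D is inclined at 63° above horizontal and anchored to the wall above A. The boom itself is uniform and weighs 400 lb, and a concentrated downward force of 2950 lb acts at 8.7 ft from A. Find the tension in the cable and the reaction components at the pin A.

ΣM about A: T·sin63°·16.5 − 400·8.25 − 2950·8.7 = 0 → T = 28965/(16.5·0.891007) = 1970.19 ≈ 1970 lb.
ΣF_x = 0: A_x − T·cos63° = 0 → A_x = 1970.19 × 0.45399 = 894.4 lb.
ΣF_y = 0: A_y + T·sin63° − 400 − 2950 = 0 → A_y = 3350 − 1970.19 × 0.891007 = 1595 lb.

T = 1970 lb, A_x = 894.4 lb, A_y = 1595 lb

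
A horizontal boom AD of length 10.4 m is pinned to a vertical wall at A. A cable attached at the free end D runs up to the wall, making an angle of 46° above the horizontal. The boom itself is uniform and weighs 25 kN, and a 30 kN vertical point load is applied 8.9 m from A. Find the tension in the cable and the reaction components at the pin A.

ΣM about A: T·sin46°·10.4 − 25·5.2 − 30·8.9 = 0 → T = 397/(10.4·0.71934) = 53.0668 ≈ 53.07 kN.
ΣF_x = 0: A_x − T·cos46° = 0 → A_x = 53.0668 × 0.694658 = 36.86 kN.
ΣF_y = 0: A_y + T·sin46° − 25 − 30 = 0 → A_y = 55 − 53.0668 × 0.71934 = 16.83 kN.

T = 53.07 kN, A_x = 36.86 kN, A_y = 16.83 kN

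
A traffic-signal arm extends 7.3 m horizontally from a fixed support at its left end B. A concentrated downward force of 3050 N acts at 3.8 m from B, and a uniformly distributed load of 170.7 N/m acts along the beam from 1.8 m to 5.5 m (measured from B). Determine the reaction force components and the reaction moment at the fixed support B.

B_x = 0, B_y = 3682 N, M_B = 13900 N·m

Resultant of the distributed load: 170.7 × 3.7 = 631.59 N at 3.65 m from B.
ΣF_x = 0: B_x = 0.
ΣF_y = 0: B_y − 3050 − 170.7·3.7 = 0 → B_y = 3682 N.
ΣM about B: M_B − 3050·3.8 − (170.7·3.7)·3.65 = 0 → M_B = 13900 N·m.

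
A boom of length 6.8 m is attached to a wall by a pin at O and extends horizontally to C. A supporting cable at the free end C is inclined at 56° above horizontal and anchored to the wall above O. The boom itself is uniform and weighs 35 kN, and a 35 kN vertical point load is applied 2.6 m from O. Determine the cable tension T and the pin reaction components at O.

T = 37.25 kN, O_x = 20.83 kN, O_y = 39.12 kN

ΣM about O: T·sin56°·6.8 − 35·3.4 − 35·2.6 = 0 → T = 210/(6.8·0.829038) = 37.2508 ≈ 37.25 kN.
ΣF_x = 0: O_x − T·cos56° = 0 → O_x = 37.2508 × 0.559193 = 20.83 kN.
ΣF_y = 0: O_y + T·sin56° − 35 − 35 = 0 → O_y = 70 − 37.2508 × 0.829038 = 39.12 kN.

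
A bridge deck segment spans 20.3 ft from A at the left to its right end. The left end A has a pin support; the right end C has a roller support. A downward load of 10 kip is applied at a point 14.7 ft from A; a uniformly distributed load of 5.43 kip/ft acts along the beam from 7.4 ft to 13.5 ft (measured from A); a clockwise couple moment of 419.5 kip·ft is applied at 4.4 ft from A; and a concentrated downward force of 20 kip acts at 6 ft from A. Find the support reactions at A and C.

A_x = 0, A_y = 12.25 kip, C_y = 50.87 kip

Resultant of the distributed load: 5.43 × 6.1 = 33.123 kip at 10.45 ft from A.
ΣM about A: C_y·20.3 − 10·14.7 − (5.43·6.1)·10.45 − 419.5 − 20·6 = 0 → C_y = 1032.63535/20.3 = 50.8687 ≈ 50.87 kip.
ΣF_y = 0: A_y + 50.8687 − 10 − 5.43·6.1 − 20 = 0 → A_y = 12.25 kip.
ΣF_x = 0: no horizontal applied forces, so A_x = 0.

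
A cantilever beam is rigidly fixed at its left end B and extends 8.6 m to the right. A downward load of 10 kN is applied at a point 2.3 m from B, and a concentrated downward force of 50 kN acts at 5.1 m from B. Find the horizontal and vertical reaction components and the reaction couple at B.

B_x = 0, B_y = 60.00 kN, M_B = 278.0 kN·m

ΣF_x = 0: B_x = 0.
ΣF_y = 0: B_y − 10 − 50 = 0 → B_y = 60.00 kN.
ΣM about B: M_B − 10·2.3 − 50·5.1 = 0 → M_B = 278.0 kN·m.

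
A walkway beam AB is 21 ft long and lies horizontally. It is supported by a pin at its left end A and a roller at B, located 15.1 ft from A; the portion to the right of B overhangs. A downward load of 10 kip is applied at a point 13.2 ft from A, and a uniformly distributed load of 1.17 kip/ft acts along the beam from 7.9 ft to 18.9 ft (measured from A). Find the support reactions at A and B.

Resultant of the distributed load: 1.17 × 11 = 12.87 kip at 13.4 ft from A.
Moments about A: B_y·15.1 − 10·13.2 − (1.17·11)·13.4 = 0 → B_y = 304.458/15.1 = 20.1628 ≈ 20.16 kip.
ΣF_y = 0: A_y + 20.1628 − 10 − 1.17·11 = 0 → A_y = 2.707 kip.
ΣF_x = 0: no horizontal applied forces, so A_x = 0.

A_x = 0, A_y = 2.707 kip, B_y = 20.16 kip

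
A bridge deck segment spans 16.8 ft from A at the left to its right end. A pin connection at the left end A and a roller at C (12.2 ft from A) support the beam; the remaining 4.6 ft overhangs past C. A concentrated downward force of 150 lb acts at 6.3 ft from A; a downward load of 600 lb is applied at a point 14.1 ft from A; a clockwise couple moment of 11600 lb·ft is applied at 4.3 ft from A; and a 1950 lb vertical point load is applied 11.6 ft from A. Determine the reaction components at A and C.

A_x = 0, A_y = -875.8 lb, C_y = 3576 lb

Taking moments about A: C_y·12.2 − 150·6.3 − 600·14.1 − 11600 − 1950·11.6 = 0 → C_y = 43625/12.2 = 3575.82 ≈ 3576 lb.
ΣF_y = 0: A_y + 3575.82 − 150 − 600 − 1950 = 0 → A_y = -875.8 lb.
ΣF_x = 0: no horizontal applied forces, so A_x = 0.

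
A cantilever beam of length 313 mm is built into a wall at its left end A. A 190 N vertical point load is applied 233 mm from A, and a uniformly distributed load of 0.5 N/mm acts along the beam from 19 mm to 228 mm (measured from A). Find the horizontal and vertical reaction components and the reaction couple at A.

Resultant of the distributed load: 0.5 × 209 = 104.5 N at 123.5 mm from A.
ΣF_x = 0: A_x = 0.
ΣF_y = 0: A_y − 190 − 0.5·209 = 0 → A_y = 294.5 N.
ΣM about A: M_A − 190·233 − (0.5·209)·123.5 = 0 → M_A = 57180 N·mm.

A_x = 0, A_y = 294.5 N, M_A = 57180 N·mm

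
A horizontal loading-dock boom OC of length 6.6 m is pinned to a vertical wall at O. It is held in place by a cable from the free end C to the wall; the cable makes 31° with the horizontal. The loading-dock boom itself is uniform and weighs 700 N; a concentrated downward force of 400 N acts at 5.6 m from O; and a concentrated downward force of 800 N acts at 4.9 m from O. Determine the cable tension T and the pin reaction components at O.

ΣM about O: T·sin31°·6.6 − 700·3.3 − 400·5.6 − 800·4.9 = 0 → T = 8470/(6.6·0.515038) = 2491.73 ≈ 2492 N.
ΣF_x = 0: O_x − T·cos31° = 0 → O_x = 2491.73 × 0.857167 = 2136 N.
ΣF_y = 0: O_y + T·sin31° − 700 − 400 − 800 = 0 → O_y = 1900 − 2491.73 × 0.515038 = 616.7 N.

T = 2492 N, O_x = 2136 N, O_y = 616.7 N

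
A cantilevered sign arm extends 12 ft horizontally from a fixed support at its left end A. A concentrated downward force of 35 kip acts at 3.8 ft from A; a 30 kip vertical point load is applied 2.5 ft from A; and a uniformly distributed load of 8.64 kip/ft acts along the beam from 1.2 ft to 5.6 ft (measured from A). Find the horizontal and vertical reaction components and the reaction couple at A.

A_x = 0, A_y = 103.0 kip, M_A = 337.3 kip·ft

Resultant of the distributed load: 8.64 × 4.4 = 38.016 kip at 3.4 ft from A.
ΣF_x = 0: A_x = 0.
ΣF_y = 0: A_y − 35 − 30 − 8.64·4.4 = 0 → A_y = 103.0 kip.
ΣM about A: M_A − 35·3.8 − 30·2.5 − (8.64·4.4)·3.4 = 0 → M_A = 337.3 kip·ft.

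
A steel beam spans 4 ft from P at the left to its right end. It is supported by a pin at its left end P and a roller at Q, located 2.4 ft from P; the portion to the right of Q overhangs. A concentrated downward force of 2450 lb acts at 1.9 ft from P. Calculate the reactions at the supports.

P_x = 0, P_y = 510.4 lb, Q_y = 1940 lb

ΣM about P: Q_y·2.4 − 2450·1.9 = 0 → Q_y = 4655/2.4 = 1939.58 ≈ 1940 lb.
ΣF_y = 0: P_y + 1939.58 − 2450 = 0 → P_y = 510.4 lb.
ΣF_x = 0: no horizontal applied forces, so P_x = 0.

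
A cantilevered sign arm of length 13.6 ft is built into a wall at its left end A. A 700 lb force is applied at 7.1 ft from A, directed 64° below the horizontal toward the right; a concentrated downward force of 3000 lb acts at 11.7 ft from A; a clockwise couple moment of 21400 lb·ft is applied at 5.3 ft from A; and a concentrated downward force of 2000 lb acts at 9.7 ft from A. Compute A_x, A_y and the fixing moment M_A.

A_x = -306.9 lb, A_y = 5629 lb, M_A = 80370 lb·ft

ΣF_x = 0: A_x + 700·cos64° = 0 → A_x = -306.9 lb.
ΣF_y = 0: A_y − 700·sin64° − 3000 − 2000 = 0 → A_y = 5629 lb.
ΣM about A: M_A − 700·sin64°·7.1 − 3000·11.7 − 21400 − 2000·9.7 = 0 → M_A = 80370 lb·ft.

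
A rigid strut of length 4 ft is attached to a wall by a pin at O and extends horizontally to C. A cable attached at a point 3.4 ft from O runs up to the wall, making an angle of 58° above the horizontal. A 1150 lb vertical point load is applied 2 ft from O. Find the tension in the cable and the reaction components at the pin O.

ΣM about O: T·sin58°·3.4 − 1150·2 = 0 → T = 2300/(3.4·0.848048) = 797.68 ≈ 797.7 lb.
ΣF_x = 0: O_x − T·cos58° = 0 → O_x = 797.68 × 0.529919 = 422.7 lb.
ΣF_y = 0: O_y + T·sin58° − 1150 = 0 → O_y = 1150 − 797.68 × 0.848048 = 473.5 lb.

T = 797.7 lb, O_x = 422.7 lb, O_y = 473.5 lb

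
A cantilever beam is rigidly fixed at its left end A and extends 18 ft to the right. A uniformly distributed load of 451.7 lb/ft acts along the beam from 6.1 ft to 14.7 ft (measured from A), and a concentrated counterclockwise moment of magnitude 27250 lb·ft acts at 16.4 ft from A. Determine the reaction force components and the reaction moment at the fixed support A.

Resultant of the distributed load: 451.7 × 8.6 = 3884.62 lb at 10.4 ft from A.
ΣF_x = 0: A_x = 0.
ΣF_y = 0: A_y − 451.7·8.6 = 0 → A_y = 3885 lb.
ΣM about A: M_A − (451.7·8.6)·10.4 + 27250 = 0 → M_A = 13150 lb·ft.

A_x = 0, A_y = 3885 lb, M_A = 13150 lb·ft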